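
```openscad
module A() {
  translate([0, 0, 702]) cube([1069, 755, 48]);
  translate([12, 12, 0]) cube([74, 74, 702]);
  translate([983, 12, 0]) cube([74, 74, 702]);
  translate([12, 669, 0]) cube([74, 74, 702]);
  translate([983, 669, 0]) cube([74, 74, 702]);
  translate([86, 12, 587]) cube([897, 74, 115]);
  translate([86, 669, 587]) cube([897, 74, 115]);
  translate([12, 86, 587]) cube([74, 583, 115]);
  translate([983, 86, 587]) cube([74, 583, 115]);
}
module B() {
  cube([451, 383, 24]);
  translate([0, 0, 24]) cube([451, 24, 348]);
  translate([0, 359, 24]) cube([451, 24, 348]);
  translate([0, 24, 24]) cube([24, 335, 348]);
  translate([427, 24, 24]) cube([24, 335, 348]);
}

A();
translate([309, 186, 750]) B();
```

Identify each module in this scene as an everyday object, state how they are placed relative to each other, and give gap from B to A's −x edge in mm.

A is a table. B is an open box. The open box is on top of the table, centred. The gap from the open box to the table's −x edge is 309 mm.

The open box's min-x is at 309; the table's min-x is 0; gap = 309 mm.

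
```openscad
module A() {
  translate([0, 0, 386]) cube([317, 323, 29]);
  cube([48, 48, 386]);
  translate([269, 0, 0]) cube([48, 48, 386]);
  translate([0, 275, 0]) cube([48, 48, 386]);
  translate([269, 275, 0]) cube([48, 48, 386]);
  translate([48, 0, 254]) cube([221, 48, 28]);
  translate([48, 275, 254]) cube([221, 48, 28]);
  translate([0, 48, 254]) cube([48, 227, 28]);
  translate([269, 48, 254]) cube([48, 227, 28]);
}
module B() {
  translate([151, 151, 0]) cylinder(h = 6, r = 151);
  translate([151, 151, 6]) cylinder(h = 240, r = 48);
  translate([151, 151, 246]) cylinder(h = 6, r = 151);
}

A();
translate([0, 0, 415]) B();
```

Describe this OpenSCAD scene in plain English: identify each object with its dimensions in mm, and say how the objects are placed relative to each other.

A is a four-legged stool. The seat is 317×323 mm, 29 mm thick, top at z = 415 mm. It stands on four square legs, each 48×48 mm in cross-section, from z = 0 to the seat underside, each flush with a corner of the seat. Four stretchers, 48 mm wide and 28 mm tall, connect adjacent legs with their undersides at z = 254 mm, each running between the inner faces of the legs it joins and aligned with the legs' outer faces on the other axis.

B is a spool: two coaxial disc flanges of radius 151 mm and thickness 6 mm, joined by a core cylinder of radius 48 mm and height 240 mm. The lower flange rests on z = 0 and the three cylinders share a vertical axis.

The spool is on top of the stool.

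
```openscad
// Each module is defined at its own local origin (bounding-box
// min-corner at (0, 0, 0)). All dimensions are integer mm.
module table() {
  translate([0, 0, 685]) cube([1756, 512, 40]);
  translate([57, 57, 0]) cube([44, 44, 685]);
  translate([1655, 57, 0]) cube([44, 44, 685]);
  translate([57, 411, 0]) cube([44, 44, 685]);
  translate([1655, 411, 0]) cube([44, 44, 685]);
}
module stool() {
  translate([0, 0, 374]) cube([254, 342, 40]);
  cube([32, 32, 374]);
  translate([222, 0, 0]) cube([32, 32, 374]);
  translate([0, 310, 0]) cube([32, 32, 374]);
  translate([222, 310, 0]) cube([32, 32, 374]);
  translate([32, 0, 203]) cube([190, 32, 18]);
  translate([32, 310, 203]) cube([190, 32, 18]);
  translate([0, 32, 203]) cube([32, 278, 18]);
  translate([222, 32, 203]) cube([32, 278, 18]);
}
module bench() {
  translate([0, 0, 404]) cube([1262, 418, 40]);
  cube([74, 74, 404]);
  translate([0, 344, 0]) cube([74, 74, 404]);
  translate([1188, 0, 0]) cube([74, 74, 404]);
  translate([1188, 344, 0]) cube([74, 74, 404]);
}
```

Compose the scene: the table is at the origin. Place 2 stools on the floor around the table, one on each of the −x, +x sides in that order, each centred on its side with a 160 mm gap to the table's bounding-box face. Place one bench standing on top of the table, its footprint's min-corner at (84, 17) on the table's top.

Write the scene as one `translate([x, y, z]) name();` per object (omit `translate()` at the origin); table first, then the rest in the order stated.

table();
translate([-414, 85, 0]) stool();
translate([1916, 85, 0]) stool();
translate([84, 17, 725]) bench();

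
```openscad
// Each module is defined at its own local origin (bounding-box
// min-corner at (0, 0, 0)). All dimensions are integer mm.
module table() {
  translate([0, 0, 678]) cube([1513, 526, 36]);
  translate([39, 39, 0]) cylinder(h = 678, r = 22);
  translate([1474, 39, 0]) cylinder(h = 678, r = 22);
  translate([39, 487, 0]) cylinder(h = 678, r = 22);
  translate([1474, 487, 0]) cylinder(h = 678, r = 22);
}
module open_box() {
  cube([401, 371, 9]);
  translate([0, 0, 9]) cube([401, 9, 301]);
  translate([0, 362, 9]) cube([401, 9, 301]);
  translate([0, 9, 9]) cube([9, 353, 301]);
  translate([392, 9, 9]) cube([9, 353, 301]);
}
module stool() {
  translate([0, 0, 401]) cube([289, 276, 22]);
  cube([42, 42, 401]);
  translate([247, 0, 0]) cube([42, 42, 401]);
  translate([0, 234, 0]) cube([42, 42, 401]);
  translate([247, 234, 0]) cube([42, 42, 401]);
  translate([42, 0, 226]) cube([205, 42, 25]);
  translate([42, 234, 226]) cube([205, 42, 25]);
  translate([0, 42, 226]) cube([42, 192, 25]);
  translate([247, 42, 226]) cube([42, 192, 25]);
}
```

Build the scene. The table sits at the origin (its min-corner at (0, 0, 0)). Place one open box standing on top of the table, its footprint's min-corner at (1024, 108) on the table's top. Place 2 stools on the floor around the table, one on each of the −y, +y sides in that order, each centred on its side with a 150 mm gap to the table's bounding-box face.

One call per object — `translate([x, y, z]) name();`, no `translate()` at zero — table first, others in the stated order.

table();
translate([1024, 108, 714]) open_box();
translate([612, -426, 0]) stool();
translate([612, 676, 0]) stool();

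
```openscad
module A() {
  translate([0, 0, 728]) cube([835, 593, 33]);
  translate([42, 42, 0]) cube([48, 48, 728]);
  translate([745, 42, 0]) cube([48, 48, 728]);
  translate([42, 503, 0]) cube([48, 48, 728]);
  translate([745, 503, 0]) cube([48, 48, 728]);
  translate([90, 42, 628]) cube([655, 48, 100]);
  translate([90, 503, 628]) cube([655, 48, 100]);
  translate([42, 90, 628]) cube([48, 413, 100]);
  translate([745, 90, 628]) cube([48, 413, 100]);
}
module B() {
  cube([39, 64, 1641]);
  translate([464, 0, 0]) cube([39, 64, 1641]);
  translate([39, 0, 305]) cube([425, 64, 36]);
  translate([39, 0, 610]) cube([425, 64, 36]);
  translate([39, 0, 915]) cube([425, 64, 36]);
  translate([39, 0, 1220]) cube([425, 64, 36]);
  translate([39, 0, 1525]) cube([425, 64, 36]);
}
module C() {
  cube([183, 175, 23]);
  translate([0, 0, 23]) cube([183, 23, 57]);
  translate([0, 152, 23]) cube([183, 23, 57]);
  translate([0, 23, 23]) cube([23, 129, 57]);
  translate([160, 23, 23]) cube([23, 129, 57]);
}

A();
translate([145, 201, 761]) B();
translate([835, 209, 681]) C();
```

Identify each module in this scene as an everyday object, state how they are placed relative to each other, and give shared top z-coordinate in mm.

Both tops at z = 761 mm.

A is a table. B is a ladder. C is an open box. The ladder is on top of the table. The open box is beside the table with their tops flush at z = 761. The shared top z-coordinate is 761 mm.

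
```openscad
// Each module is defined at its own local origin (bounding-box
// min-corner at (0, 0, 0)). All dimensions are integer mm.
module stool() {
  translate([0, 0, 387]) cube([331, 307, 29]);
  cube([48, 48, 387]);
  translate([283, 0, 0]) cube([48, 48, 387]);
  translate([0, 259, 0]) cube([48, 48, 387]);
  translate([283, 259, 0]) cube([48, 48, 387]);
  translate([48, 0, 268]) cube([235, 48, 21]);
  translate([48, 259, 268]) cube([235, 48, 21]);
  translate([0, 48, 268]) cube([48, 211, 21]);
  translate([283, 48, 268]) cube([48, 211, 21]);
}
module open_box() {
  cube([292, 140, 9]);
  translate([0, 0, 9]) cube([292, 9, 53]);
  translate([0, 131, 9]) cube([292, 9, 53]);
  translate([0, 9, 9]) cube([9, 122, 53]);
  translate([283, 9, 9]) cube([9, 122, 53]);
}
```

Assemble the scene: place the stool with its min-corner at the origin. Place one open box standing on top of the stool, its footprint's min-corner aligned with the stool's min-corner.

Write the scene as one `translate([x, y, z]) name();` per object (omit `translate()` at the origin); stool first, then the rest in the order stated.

stool();
translate([0, 0, 416]) open_box();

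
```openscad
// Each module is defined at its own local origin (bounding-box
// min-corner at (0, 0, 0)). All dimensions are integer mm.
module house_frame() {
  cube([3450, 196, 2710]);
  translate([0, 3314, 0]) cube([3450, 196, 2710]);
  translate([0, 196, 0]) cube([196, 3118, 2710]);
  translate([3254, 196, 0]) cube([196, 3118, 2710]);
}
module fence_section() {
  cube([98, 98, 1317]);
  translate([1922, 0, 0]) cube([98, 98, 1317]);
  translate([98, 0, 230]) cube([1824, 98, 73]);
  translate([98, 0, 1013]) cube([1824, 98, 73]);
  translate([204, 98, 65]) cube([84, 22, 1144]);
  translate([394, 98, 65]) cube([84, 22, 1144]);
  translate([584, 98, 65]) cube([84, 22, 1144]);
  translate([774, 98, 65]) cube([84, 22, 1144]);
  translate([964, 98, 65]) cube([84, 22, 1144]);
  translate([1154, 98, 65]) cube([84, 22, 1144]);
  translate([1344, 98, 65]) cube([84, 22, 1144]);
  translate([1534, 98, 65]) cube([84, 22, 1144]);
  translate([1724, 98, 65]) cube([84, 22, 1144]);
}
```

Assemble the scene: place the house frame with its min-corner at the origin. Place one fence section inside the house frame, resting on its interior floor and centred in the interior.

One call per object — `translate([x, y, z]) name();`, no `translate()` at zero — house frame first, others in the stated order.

house_frame();
translate([715, 1695, 0]) fence_section();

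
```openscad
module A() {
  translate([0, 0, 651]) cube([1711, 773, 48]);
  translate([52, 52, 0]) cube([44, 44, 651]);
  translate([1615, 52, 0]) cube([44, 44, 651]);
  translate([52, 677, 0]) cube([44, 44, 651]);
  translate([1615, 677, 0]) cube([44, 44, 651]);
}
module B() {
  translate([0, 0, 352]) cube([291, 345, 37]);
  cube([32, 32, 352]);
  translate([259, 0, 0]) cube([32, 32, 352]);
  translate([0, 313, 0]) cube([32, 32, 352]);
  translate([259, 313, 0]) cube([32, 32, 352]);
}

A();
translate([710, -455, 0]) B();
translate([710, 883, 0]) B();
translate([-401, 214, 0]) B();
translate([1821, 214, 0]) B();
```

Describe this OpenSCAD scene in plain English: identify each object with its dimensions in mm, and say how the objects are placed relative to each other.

A is a rectangular dining table. The top is 1711×773×48 mm with its upper surface at z = 699 mm. It stands on four 44×44 mm square legs, each inset 52 mm from the nearest pair of top edges, running from the floor to the underside of the top.

B is a four-legged stool. The seat is 291×345 mm, 37 mm thick, top at z = 389 mm. It stands on four square legs, each 32×32 mm in cross-section, from z = 0 to the seat underside, each flush with a corner of the seat.

Four stools sit around the table at the −y, +y, −x, +x sides.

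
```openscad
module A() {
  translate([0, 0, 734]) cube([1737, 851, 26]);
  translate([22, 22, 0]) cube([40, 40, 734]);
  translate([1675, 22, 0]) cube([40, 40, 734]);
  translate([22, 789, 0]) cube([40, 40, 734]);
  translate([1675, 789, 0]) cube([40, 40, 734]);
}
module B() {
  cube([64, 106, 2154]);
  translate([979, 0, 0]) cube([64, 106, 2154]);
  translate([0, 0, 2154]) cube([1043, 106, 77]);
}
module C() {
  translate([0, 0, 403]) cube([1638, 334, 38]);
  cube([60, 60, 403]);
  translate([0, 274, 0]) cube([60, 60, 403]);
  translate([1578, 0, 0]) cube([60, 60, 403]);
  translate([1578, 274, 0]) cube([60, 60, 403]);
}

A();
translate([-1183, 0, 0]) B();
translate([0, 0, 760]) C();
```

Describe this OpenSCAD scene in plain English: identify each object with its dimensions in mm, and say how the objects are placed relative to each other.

A is a rectangular dining table. The top is 1737×851×26 mm with its upper surface at z = 760 mm. It stands on four 40×40 mm square legs, each inset 22 mm from the nearest pair of top edges, running from the floor to the underside of the top.

B is a door frame. The clear opening is 915 mm wide and 2154 mm high. Two 64 mm wide jambs, 106 mm deep, stand either side of the opening from the floor to the top of the opening. A 77 mm thick head sits across the top of both jambs, spanning the full outside width of the frame.

C is a long wooden bench with a 1638 mm (x) × 334 mm (y) seat, 38 mm thick, its top surface 441 mm above the floor. Four 60 mm square legs at the seat corners, flush with the edges, run from z = 0 to the seat underside.

The door frame is on the floor beside the table on its −x side. The bench is on top of the table.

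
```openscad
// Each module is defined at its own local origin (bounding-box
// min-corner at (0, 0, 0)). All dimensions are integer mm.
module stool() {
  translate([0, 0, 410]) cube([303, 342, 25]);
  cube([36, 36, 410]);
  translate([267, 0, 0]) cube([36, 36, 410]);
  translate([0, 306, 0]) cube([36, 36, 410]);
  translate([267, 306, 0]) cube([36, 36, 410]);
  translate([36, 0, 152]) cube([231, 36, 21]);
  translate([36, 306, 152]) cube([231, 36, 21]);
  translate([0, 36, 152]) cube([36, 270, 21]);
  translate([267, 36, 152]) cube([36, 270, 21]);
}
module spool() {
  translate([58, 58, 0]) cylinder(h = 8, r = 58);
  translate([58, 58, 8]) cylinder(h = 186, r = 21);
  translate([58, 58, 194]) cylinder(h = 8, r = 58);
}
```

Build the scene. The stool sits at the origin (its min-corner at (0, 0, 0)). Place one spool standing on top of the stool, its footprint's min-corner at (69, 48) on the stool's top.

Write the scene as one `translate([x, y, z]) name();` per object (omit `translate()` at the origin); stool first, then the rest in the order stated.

stool();
translate([69, 48, 435]) spool();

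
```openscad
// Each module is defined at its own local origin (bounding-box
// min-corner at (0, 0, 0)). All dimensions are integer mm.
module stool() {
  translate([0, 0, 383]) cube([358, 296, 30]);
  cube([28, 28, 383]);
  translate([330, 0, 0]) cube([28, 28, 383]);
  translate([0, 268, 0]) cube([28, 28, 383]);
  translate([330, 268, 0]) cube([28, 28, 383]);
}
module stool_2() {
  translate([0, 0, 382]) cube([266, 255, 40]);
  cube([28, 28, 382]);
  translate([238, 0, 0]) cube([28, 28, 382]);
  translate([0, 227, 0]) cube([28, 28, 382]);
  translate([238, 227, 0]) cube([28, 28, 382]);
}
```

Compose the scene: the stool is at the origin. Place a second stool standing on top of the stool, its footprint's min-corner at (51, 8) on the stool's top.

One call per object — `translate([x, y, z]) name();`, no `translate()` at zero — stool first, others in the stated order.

stool();
translate([51, 8, 413]) stool_2();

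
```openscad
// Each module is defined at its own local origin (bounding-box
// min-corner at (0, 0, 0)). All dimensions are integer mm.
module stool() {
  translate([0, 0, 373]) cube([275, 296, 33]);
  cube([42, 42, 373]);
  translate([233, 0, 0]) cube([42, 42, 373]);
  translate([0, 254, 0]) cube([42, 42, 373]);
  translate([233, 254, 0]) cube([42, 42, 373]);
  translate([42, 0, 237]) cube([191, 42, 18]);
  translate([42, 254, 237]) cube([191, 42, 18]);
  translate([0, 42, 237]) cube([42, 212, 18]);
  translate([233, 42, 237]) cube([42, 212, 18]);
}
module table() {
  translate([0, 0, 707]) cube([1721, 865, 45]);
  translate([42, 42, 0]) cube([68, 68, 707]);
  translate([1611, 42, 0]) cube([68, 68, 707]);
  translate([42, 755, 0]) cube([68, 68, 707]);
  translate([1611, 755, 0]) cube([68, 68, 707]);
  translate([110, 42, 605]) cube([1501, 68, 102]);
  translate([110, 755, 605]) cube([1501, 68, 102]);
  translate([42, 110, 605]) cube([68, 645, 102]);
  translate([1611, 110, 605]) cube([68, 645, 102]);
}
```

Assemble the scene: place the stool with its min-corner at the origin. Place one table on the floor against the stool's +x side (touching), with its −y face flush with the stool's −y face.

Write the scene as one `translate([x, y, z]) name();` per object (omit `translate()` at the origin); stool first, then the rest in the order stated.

stool();
translate([275, 0, 0]) table();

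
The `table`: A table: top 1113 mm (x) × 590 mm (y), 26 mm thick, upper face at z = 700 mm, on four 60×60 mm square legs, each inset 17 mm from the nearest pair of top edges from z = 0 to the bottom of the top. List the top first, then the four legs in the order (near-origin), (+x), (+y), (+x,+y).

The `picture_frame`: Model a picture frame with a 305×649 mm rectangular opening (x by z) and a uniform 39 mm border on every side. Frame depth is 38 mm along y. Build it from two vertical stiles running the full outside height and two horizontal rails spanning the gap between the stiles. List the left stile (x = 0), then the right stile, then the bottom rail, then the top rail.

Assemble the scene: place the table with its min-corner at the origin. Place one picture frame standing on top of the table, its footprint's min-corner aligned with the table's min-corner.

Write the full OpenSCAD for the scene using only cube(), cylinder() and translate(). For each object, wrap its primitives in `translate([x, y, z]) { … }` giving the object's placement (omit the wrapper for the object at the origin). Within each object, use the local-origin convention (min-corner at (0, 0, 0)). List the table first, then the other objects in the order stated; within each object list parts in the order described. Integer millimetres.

translate([0, 0, 674]) cube([1113, 590, 26]);
translate([17, 17, 0]) cube([60, 60, 674]);
translate([1036, 17, 0]) cube([60, 60, 674]);
translate([17, 513, 0]) cube([60, 60, 674]);
translate([1036, 513, 0]) cube([60, 60, 674]);
translate([0, 0, 700]) {
  cube([39, 38, 727]);
  translate([344, 0, 0]) cube([39, 38, 727]);
  translate([39, 0, 0]) cube([305, 38, 39]);
  translate([39, 0, 688]) cube([305, 38, 39]);
}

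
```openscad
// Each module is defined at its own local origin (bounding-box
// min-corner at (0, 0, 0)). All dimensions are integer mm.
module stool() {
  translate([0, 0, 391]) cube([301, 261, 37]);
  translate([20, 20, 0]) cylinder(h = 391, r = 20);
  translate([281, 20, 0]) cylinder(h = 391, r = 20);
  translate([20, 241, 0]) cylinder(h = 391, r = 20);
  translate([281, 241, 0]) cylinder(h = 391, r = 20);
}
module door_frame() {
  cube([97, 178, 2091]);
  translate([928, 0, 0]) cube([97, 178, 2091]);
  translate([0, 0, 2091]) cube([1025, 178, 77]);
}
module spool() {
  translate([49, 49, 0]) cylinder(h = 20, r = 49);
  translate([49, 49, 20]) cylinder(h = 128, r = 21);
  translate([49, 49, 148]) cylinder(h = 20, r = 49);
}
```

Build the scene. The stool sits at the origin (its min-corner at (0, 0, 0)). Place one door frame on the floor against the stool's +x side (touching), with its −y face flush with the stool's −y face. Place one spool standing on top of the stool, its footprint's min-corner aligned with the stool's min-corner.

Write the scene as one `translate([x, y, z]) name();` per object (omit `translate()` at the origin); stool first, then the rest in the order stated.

stool();
translate([301, 0, 0]) door_frame();
translate([0, 0, 428]) spool();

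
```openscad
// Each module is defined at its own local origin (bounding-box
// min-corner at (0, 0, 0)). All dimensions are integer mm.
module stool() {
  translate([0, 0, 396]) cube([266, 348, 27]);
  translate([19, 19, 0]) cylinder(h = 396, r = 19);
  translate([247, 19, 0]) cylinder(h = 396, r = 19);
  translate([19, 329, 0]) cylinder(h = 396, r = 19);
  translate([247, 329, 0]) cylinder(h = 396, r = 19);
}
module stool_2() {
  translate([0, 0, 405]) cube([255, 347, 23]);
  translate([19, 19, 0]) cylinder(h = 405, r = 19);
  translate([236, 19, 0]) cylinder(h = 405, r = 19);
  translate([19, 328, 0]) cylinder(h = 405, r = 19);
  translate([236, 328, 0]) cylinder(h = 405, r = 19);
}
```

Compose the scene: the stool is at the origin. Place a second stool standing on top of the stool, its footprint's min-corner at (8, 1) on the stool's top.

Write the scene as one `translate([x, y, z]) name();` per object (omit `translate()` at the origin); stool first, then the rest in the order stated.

stool();
translate([8, 1, 423]) stool_2();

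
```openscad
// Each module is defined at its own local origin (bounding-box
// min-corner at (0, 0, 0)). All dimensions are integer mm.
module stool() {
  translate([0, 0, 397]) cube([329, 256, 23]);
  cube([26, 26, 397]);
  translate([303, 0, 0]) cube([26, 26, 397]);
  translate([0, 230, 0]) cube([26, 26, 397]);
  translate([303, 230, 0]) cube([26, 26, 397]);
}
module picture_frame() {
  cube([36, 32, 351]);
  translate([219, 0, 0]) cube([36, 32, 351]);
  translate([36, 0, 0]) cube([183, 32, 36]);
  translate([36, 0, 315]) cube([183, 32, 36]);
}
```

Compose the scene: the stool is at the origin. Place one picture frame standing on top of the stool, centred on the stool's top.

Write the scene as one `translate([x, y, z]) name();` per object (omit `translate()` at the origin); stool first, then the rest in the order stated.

stool();
translate([37, 112, 420]) picture_frame();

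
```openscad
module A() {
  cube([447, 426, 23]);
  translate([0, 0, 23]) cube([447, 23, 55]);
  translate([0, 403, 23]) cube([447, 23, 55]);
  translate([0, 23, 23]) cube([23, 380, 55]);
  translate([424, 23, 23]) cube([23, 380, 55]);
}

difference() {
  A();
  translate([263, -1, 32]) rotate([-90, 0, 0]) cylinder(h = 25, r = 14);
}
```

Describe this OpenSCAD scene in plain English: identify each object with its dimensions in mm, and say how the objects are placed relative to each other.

A is an open-topped rectangular box: outside dimensions 447×426×78 mm, with a uniform wall and base thickness of 23 mm. The base is a full 447×426 slab on the floor; four walls sit on top of the base. The front and back walls (the −y and +y sides) span the full width; the two side walls fit between them.

The open box has a circular hole of radius 14 mm through its front wall, centred at (x = 263, z = 32).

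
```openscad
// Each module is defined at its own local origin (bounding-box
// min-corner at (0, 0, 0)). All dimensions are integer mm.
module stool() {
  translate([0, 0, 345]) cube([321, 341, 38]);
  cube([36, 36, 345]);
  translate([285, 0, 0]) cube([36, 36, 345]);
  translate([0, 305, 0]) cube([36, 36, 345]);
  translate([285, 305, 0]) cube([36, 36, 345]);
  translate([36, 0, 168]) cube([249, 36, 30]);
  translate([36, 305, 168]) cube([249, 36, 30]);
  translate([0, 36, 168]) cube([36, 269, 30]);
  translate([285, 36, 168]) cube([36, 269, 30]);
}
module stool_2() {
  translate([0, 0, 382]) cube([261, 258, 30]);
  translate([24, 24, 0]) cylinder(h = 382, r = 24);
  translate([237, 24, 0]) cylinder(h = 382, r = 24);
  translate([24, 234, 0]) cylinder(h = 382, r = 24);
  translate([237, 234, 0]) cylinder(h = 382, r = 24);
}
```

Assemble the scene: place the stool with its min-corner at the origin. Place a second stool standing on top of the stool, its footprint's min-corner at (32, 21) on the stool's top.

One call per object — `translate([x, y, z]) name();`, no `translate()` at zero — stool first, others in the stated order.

stool();
translate([32, 21, 383]) stool_2();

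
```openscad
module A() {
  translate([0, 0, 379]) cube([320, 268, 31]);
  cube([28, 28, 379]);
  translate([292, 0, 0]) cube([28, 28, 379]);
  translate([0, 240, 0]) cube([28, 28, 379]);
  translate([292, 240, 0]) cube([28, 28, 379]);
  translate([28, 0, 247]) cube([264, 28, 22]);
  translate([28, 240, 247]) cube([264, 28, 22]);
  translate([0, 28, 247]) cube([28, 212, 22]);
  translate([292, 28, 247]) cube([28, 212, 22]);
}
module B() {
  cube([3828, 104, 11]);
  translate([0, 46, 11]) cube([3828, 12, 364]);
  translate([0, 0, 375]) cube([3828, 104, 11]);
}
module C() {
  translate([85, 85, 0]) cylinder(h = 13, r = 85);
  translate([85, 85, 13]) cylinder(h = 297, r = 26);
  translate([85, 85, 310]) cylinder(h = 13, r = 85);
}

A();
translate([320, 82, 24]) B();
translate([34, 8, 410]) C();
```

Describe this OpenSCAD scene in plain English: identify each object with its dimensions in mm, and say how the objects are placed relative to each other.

A is a simple wooden stool: a rectangular seat 320 mm (x) by 268 mm (y), 31 mm thick, top face at z = 410 mm, on four square legs, each 28×28 mm in cross-section. The legs rest on z = 0, each flush with a corner of the seat. Four stretchers, 28 mm wide and 22 mm tall, connect adjacent legs with their undersides at z = 247 mm, each running between the inner faces of the legs it joins and aligned with the legs' outer faces on the other axis.

B is an I-beam lying along x, 3828 mm long. Overall section height 386 mm. Two flanges 104 mm wide (y) and 11 mm thick, one on the floor and one at the top; a web 12 mm thick runs between them, centred on the flange width.

C is a spool: two coaxial disc flanges of radius 85 mm and thickness 13 mm, joined by a core cylinder of radius 26 mm and height 297 mm. The lower flange rests on z = 0 and the three cylinders share a vertical axis.

The I-beam is beside the stool with their tops flush at z = 410. The spool is on top of the stool.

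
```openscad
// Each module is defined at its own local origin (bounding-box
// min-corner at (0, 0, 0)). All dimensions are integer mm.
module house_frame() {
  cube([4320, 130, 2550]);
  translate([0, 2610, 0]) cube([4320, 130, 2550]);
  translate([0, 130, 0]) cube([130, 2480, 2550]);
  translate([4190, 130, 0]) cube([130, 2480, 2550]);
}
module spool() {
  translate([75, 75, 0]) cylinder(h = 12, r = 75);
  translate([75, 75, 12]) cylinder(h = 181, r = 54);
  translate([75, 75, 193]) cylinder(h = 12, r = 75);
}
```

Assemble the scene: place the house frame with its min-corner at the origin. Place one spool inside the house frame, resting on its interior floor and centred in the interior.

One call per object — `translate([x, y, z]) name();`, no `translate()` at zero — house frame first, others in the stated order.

house_frame();
translate([2085, 1295, 0]) spool();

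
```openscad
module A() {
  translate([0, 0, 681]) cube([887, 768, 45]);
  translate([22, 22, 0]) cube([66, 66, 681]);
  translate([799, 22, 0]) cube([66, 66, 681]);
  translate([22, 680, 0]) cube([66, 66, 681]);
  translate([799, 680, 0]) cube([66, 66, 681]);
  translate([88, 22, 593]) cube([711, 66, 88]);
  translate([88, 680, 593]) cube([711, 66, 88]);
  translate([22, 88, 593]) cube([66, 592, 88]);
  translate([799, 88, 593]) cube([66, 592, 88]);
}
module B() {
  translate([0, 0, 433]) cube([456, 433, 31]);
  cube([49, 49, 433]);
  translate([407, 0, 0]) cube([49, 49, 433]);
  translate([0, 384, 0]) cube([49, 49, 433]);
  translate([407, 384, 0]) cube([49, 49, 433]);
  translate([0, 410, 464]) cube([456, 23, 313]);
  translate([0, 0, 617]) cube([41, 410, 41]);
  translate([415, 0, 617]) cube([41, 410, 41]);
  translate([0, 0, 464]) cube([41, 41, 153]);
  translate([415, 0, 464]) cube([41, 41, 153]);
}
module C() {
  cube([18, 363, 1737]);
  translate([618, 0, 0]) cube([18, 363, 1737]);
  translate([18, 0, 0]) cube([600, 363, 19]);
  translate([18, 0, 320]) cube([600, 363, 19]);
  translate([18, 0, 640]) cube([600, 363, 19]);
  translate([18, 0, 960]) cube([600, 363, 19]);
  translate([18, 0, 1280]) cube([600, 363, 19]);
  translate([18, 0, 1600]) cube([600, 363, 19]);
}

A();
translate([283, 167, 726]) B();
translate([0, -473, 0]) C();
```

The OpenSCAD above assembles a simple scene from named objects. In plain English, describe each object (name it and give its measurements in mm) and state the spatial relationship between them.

A is a table: top 887 mm (x) × 768 mm (y), 45 mm thick, upper face at z = 726 mm, on four 66×66 mm square legs, each inset 22 mm from the nearest pair of top edges, running from z = 0 to the bottom of the top. Four apron rails, 66 mm thick and 88 mm tall, run between adjacent legs with their top edges flush with the underside of the top and their outer faces flush with the legs' outer faces.

B is a chair: 456×433 mm seat, 31 mm thick, top at z = 464 mm, on four 49 mm square corner legs flush with the seat edges. A 23 mm thick backrest slab spans the full seat width, extending 313 mm above the seat top, its back face flush with the seat's +y edge. Two armrests of 41×41 mm section run along each side from the seat's front edge to the front of the backrest, top faces 194 mm above the seat top and outer faces flush with the seat's x-edges; a 41×41 mm post under the front of each armrest stands on the seat at the front corner.

C is a bookshelf 636 mm wide overall, 363 mm deep and 1737 mm tall. The two sides are 18 mm thick vertical panels. 6 horizontal shelves of 19 mm thickness span between the inner faces of the sides; the lowest shelf sits on the floor and shelves are stacked with a clear vertical gap of 301 mm between each pair.

The chair is on top of the table. The bookshelf is on the floor beside the table on its −y side.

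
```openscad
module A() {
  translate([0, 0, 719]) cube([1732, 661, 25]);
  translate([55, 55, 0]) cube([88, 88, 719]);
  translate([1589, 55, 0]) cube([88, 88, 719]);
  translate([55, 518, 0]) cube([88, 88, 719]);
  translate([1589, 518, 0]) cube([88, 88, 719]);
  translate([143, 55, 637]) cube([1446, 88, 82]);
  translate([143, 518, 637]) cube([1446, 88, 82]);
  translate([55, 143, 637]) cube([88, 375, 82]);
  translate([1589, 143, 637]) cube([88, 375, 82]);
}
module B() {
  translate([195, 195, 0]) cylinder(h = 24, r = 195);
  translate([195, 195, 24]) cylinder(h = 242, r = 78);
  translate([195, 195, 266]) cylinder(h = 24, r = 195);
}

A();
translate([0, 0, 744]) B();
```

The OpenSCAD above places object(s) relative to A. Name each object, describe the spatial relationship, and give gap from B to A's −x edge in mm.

A is a table. B is a spool. The spool is on top of the table. The gap from the spool to the table's −x edge is 0 mm.

The spool's min-x is at 0; the table's min-x is 0; gap = 0 mm.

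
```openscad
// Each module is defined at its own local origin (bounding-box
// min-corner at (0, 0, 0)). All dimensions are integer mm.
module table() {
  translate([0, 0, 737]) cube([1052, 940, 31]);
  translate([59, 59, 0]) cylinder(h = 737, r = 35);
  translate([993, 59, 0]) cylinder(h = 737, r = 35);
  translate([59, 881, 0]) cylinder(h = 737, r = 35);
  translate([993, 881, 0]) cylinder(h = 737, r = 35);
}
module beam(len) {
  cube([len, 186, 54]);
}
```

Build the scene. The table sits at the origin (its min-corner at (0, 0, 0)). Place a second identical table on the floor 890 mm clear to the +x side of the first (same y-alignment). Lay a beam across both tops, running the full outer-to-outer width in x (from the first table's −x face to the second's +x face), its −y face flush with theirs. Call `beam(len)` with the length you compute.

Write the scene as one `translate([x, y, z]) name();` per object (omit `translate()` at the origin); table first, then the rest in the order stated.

table();
translate([1942, 0, 0]) table();
translate([0, 0, 768]) beam(2994);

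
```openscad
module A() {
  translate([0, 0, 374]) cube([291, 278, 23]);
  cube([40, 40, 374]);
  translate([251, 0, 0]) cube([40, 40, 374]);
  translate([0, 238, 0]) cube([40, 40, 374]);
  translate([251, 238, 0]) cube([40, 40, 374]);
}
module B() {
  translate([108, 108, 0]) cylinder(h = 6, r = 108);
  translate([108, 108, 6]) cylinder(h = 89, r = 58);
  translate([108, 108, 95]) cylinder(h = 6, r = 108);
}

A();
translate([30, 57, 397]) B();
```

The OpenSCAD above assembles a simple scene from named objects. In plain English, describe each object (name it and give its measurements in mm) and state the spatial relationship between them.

A is a four-legged stool. The seat is 291×278 mm, 23 mm thick, top at z = 397 mm. It stands on four square legs, each 40×40 mm in cross-section, from z = 0 to the seat underside, each flush with a corner of the seat.

B is a spool: two coaxial disc flanges of radius 108 mm and thickness 6 mm, joined by a core cylinder of radius 58 mm and height 89 mm. The lower flange rests on z = 0 and the three cylinders share a vertical axis.

The spool is on top of the stool.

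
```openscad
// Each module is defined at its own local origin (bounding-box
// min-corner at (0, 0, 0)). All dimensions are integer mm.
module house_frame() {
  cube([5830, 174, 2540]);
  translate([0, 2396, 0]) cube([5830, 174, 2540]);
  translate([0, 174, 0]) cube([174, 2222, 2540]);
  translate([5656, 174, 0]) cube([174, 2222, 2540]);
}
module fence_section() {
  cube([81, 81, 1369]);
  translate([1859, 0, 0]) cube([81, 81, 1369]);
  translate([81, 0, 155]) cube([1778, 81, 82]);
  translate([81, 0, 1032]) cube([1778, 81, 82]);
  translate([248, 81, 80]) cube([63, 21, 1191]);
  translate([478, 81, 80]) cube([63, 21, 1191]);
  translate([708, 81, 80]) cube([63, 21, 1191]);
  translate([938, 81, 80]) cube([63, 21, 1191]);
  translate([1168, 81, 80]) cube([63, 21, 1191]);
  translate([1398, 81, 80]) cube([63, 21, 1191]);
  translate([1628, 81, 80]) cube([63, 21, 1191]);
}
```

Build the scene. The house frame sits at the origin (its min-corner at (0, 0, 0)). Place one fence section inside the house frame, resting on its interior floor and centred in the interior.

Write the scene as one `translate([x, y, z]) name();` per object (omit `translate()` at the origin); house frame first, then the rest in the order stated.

house_frame();
translate([1945, 1234, 0]) fence_section();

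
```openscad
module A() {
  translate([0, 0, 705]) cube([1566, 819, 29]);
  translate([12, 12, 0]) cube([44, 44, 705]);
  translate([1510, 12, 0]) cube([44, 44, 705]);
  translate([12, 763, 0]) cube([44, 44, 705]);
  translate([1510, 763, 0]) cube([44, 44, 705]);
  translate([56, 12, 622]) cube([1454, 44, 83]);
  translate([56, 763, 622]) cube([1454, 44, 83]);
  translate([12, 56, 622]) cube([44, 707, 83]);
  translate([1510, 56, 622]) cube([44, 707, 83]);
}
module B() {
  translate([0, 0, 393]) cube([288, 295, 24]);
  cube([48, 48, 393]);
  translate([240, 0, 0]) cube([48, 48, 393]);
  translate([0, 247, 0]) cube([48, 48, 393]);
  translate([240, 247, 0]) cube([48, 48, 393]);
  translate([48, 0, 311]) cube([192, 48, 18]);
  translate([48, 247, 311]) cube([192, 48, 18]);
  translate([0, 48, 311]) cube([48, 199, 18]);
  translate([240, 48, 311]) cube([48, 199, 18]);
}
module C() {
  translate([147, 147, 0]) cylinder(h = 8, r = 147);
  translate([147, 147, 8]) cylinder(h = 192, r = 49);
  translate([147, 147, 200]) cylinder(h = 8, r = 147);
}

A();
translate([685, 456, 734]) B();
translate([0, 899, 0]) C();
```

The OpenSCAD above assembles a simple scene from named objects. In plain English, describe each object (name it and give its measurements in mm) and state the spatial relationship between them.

A is a table: top 1566 mm (x) × 819 mm (y), 29 mm thick, upper face at z = 734 mm, on four 44×44 mm square legs, each inset 12 mm from the nearest pair of top edges, running from z = 0 to the bottom of the top. Four apron rails, 44 mm thick and 83 mm tall, run between adjacent legs with their top edges flush with the underside of the top and their outer faces flush with the legs' outer faces.

B is a four-legged stool. The seat is a 288×295×24 mm slab whose top surface is at z = 417 mm; four square legs, each 48×48 mm in cross-section, run from the floor (z = 0) to the underside of the seat, each flush with a corner of the seat. Four stretchers, 48 mm wide and 18 mm tall, connect adjacent legs with their undersides at z = 311 mm, each running between the inner faces of the legs it joins and aligned with the legs' outer faces on the other axis.

C is a spool: two coaxial disc flanges of radius 147 mm and thickness 8 mm, joined by a core cylinder of radius 49 mm and height 192 mm. The lower flange rests on z = 0 and the three cylinders share a vertical axis.

The stool is on top of the table. The spool is on the floor beside the table on its +y side.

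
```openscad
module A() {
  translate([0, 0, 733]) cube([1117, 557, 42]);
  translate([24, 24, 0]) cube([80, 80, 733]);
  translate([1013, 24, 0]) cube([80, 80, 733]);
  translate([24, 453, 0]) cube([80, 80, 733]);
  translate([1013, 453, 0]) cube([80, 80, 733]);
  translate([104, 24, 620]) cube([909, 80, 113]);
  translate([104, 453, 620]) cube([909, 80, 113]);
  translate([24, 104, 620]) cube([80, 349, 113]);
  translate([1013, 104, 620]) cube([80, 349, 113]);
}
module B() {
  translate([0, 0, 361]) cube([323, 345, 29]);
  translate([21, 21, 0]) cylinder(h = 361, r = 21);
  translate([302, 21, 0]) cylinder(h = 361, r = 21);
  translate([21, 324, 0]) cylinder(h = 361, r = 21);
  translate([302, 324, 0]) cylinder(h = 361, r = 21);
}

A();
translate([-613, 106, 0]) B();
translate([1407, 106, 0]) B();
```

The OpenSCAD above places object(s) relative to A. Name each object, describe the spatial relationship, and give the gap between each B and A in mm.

A is a table. B is a stool. Two stools sit around the table at the −x, +x sides. The gap between each stool and the table is 290 mm.

Each stool's nearest face is 290 mm from the table's bounding box.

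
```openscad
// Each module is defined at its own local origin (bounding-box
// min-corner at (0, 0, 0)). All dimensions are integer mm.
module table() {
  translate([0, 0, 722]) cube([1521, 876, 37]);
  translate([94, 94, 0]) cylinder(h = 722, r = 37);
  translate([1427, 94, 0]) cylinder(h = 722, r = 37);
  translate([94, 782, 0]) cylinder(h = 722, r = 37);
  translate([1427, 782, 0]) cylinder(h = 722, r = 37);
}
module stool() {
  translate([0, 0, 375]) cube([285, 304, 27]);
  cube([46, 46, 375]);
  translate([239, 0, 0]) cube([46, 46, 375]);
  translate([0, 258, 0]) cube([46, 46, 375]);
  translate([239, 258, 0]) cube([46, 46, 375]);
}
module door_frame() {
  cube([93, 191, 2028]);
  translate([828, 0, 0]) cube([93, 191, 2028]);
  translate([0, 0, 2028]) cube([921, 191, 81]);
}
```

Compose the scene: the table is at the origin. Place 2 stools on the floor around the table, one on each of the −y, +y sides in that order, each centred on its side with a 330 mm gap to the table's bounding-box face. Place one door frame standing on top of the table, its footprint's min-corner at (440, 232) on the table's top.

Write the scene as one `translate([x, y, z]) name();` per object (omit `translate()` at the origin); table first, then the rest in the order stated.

table();
translate([618, -634, 0]) stool();
translate([618, 1206, 0]) stool();
translate([440, 232, 759]) door_frame();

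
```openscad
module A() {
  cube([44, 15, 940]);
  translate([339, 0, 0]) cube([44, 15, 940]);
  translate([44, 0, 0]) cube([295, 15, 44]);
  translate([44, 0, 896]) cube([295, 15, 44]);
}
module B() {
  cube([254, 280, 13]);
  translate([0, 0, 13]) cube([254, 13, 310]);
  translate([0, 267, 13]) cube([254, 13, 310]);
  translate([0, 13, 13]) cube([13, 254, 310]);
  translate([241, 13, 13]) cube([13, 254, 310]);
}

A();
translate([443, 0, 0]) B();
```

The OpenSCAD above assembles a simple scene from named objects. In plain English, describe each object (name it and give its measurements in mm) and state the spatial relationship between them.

A is a picture frame with a 295×852 mm rectangular opening (x by z) and a uniform 44 mm border on every side. Frame depth is 15 mm along y. It is built from two vertical stiles running the full outside height and two horizontal rails spanning the gap between the stiles.

B is an open storage box with external size 254×280×323 mm and wall thickness 13 mm (the base is also 13 mm thick). The base covers the whole footprint; the four walls stand on the base, with the y-facing walls full-width and the x-facing walls fitting between their inner faces.

The open box is on the floor beside the picture frame on its +x side.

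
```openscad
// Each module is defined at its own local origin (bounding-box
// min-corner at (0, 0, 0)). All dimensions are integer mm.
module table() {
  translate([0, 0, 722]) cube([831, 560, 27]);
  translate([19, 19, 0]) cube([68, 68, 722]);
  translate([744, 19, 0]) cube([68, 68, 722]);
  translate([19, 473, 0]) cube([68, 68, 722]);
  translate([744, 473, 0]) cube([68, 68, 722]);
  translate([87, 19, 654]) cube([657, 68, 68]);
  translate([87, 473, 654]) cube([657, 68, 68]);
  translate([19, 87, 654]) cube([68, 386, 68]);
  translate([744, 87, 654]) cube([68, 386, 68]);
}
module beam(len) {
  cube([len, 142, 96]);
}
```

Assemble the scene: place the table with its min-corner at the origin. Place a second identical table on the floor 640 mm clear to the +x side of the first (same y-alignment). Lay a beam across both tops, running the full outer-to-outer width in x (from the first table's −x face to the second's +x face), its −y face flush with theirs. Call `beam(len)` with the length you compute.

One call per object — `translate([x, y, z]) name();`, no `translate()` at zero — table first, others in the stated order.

table();
translate([1471, 0, 0]) table();
translate([0, 0, 749]) beam(2302);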